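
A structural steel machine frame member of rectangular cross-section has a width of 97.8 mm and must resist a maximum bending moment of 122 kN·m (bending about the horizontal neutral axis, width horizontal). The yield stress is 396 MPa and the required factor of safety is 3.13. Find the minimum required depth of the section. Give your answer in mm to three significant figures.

σ_allow = 396/3.13 = 126.5 MPa.
For a rectangular section σ = 6M/(bh²), so h² = 6M/(b σ_allow) = 6×1.2200×10^8/(97.8×126.5) = 59160 mm².
h = 243.2 mm.

h = 243 mm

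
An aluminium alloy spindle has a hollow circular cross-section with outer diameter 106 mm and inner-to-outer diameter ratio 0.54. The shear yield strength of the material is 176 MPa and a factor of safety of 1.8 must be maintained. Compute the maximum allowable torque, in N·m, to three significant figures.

T_allow = 20900 N·m

τ_allow = 176/1.8 = 97.78 MPa.
For a hollow shaft T_allow = τ_allow·πd_o³(1−k⁴)/16 with 1−k⁴ = 0.9150, so πd_o³(1−k⁴)/16 = 214000 mm³.
T_allow = 97.78×214000 = 2.092×10^7 N·mm = 20920 N·m.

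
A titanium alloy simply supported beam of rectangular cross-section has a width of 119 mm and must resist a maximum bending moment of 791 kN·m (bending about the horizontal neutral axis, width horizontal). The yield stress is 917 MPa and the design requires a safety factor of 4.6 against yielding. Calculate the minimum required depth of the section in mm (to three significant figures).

h = 447 mm

σ_allow = 917/4.6 = 199.3 MPa.
For a rectangular section σ = 6M/(bh²), so h² = 6M/(b σ_allow) = 6×7.9100×10^8/(119×199.3) = 200100 mm².
h = 447.3 mm.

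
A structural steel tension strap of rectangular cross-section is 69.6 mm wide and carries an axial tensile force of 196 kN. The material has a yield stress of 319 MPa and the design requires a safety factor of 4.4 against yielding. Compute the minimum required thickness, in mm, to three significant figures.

t = 38.8 mm

σ_allow = 319/4.4 = 72.50 MPa.
Required area A = F/σ_allow = 196000/72.50 = 2703 mm².
t = A/w = 2703/69.6 = 38.84 mm.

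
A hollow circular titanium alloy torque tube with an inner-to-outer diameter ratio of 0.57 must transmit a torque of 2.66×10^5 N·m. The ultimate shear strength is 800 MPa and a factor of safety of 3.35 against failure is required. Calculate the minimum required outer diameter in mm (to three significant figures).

τ_allow = 800/3.35 = 238.8 MPa.
For a hollow shaft τ = 16T/[πd_o³(1−k⁴)] with k = 0.57, so 1−k⁴ = 0.8944.
d_o³ = 16T/[π τ_allow (1−k⁴)] = 16×2.6600×10^8/(π×238.8×0.8944) = 6.342×10^6 mm³.
d_o = 185.1 mm.

d_o = 185 mm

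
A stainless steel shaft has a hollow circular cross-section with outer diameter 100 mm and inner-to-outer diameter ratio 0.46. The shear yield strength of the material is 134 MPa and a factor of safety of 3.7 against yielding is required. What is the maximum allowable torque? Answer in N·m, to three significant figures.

τ_allow = 134/3.7 = 36.22 MPa.
For a hollow shaft T_allow = τ_allow·πd_o³(1−k⁴)/16 with 1−k⁴ = 0.9552, so πd_o³(1−k⁴)/16 = 187600 mm³.
T_allow = 36.22×187600 = 6.793×10^6 N·mm = 6793 N·m.

T_allow = 6790 N·m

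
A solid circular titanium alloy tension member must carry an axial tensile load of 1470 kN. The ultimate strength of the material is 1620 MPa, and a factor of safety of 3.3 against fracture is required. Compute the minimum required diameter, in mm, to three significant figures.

d = 61.7 mm

Allowable stress σ_allow = 1620/3.3 = 490.9 MPa.
Required area A = F/σ_allow = 1470000/490.9 = 2994 mm².
A = πd²/4 → d = √(4A/π) = 61.75 mm.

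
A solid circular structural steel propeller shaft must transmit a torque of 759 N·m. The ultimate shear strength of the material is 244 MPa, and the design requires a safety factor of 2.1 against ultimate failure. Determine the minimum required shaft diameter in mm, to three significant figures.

Allowable shear stress τ_allow = 244/2.1 = 116.2 MPa.
For a solid shaft τ = 16T/(πd³), so d³ = 16T/(π τ_allow) = 16×759000/(π×116.2) = 33270 mm³.
d = (33270)^(1/3) = 32.16 mm.

d = 32.2 mm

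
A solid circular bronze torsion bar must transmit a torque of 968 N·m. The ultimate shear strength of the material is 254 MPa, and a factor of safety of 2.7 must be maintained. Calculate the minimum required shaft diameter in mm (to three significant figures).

Allowable shear stress τ_allow = 254/2.7 = 94.07 MPa.
For a solid shaft τ = 16T/(πd³), so d³ = 16T/(π τ_allow) = 16×968000/(π×94.07) = 52410 mm³.
d = (52410)^(1/3) = 37.42 mm.

d = 37.4 mm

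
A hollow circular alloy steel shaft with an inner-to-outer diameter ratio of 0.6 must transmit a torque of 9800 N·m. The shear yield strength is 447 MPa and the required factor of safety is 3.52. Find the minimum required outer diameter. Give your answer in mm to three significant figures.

τ_allow = 447/3.52 = 127.0 MPa.
For a hollow shaft τ = 16T/[πd_o³(1−k⁴)] with k = 0.6, so 1−k⁴ = 0.8704.
d_o³ = 16T/[π τ_allow (1−k⁴)] = 16×9800000/(π×127.0×0.8704) = 451600 mm³.
d_o = 76.72 mm.

d_o = 76.7 mm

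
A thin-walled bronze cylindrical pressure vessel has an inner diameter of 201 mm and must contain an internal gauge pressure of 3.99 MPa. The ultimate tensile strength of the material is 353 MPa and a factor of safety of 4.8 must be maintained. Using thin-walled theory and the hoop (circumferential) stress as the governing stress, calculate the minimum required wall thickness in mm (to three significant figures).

t = 5.45 mm

σ_allow = 353/4.8 = 73.54 MPa.
Hoop stress σ_h = pD/(2t), so t = pD/(2σ_allow) = 3.99×201/(2×73.54) = 5.453 mm.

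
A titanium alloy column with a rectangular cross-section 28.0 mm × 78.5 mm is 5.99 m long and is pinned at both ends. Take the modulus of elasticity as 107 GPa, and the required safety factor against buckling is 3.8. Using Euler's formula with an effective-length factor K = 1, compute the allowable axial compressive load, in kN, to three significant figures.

P_allow = 1.11 kN

Buckling occurs about the weak axis: I_min = h·b³/12 = 78.5×28.0³/12 = 143600 mm⁴ (b = 28.0 mm is the smaller dimension).
Effective length L_e = KL = 1×5.99 m = 5990 mm.
Euler critical load P_cr = π²EI/L_e² = π²×107000×143600/5990² = 4227 N.
P_allow = P_cr/n = 4227/3.8 = 1112 N.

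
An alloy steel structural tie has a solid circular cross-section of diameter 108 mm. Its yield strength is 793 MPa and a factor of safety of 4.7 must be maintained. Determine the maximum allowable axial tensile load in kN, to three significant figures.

σ_allow = 793/4.7 = 168.7 MPa.
A = πd²/4 = π×108²/4 = 9161 mm².
F_allow = σ_allow × A = 168.7×9161 = 1.546×10^6 N.

F_allow = 1550 kN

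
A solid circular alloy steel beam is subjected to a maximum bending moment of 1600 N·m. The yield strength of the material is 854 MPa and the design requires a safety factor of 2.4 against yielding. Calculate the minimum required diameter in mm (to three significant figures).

σ_allow = 854/2.4 = 355.8 MPa.
For a solid circular section σ = 32M/(πd³), so d³ = 32M/(π σ_allow) = 32×1600000/(π×355.8) = 45800 mm³.
d = 35.78 mm.

d = 35.8 mm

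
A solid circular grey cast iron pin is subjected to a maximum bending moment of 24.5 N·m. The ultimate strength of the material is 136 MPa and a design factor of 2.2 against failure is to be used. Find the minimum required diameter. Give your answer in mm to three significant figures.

σ_allow = 136/2.2 = 61.82 MPa.
For a solid circular section σ = 32M/(πd³), so d³ = 32M/(π σ_allow) = 32×24500/(π×61.82) = 4037 mm³.
d = 15.92 mm.

d = 15.9 mm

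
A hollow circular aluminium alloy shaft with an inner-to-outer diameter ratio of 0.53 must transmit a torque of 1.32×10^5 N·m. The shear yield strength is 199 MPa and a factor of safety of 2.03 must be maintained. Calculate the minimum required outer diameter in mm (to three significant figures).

τ_allow = 199/2.03 = 98.03 MPa.
For a hollow shaft τ = 16T/[πd_o³(1−k⁴)] with k = 0.53, so 1−k⁴ = 0.9211.
d_o³ = 16T/[π τ_allow (1−k⁴)] = 16×1.3200×10^8/(π×98.03×0.9211) = 7.445×10^6 mm³.
d_o = 195.3 mm.

d_o = 195 mm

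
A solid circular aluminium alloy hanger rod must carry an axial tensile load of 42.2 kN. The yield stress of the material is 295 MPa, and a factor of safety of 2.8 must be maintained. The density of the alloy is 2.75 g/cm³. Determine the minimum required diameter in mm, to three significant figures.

d = 22.6 mm

Allowable stress σ_allow = 295/2.8 = 105.4 MPa.
Required area A = F/σ_allow = 42200/105.4 = 400.5 mm².
A = πd²/4 → d = √(4A/π) = 22.58 mm.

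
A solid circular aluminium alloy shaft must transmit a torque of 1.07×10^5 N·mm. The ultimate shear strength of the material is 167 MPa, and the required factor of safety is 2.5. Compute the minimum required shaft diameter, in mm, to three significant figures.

d = 20.1 mm

Allowable shear stress τ_allow = 167/2.5 = 66.80 MPa.
For a solid shaft τ = 16T/(πd³), so d³ = 16T/(π τ_allow) = 16×107000/(π×66.80) = 8158 mm³.
d = (8158)^(1/3) = 20.13 mm.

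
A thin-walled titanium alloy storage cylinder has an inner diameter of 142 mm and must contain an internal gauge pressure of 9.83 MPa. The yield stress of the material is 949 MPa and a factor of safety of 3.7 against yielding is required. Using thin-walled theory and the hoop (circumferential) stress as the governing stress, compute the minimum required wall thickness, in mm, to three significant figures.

σ_allow = 949/3.7 = 256.5 MPa.
Hoop stress σ_h = pD/(2t), so t = pD/(2σ_allow) = 9.83×142/(2×256.5) = 2.721 mm.

t = 2.72 mm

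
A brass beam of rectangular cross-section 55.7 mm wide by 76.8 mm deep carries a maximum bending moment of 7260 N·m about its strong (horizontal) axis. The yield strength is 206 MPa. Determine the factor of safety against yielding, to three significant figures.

n = 1.55

Section modulus S = bh²/6 = 55.7×76.8²/6 = 54760 mm³.
σ = M/S = 7260000/54760 = 132.6 MPa.
n = 206/132.6 = 1.554.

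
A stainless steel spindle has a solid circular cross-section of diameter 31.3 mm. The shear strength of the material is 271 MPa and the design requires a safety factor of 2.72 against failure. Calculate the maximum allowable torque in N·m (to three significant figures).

T_allow = 600 N·m

τ_allow = 271/2.72 = 99.63 MPa.
For a solid shaft T_allow = τ_allow·πd³/16; πd³/16 = π×31.3³/16 = 6021 mm³.
T_allow = 99.63×6021 = 599900 N·mm = 599.9 N·m.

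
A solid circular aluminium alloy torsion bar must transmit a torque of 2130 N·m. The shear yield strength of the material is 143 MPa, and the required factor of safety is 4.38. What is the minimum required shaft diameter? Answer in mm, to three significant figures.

Allowable shear stress τ_allow = 143/4.38 = 32.65 MPa.
For a solid shaft τ = 16T/(πd³), so d³ = 16T/(π τ_allow) = 16×2130000/(π×32.65) = 332300 mm³.
d = (332300)^(1/3) = 69.26 mm.

d = 69.3 mm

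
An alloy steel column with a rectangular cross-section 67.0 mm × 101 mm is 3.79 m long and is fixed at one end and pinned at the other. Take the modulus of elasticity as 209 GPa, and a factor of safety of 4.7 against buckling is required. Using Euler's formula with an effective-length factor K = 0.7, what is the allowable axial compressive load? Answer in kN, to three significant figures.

P_allow = 158 kN

Buckling occurs about the weak axis: I_min = h·b³/12 = 101×67.0³/12 = 2.531×10^6 mm⁴ (b = 67.0 mm is the smaller dimension).
Effective length L_e = KL = 0.7×3.79 m = 2653 mm.
Euler critical load P_cr = π²EI/L_e² = π²×209000×2.531×10^6/2653² = 741900 N.
P_allow = P_cr/n = 741900/4.7 = 157800 N.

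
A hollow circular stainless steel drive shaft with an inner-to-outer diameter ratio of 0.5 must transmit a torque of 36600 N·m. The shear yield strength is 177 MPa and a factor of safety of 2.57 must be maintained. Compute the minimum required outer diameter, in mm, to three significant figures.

d_o = 142 mm

τ_allow = 177/2.57 = 68.87 MPa.
For a hollow shaft τ = 16T/[πd_o³(1−k⁴)] with k = 0.5, so 1−k⁴ = 0.9375.
d_o³ = 16T/[π τ_allow (1−k⁴)] = 16×3.6600×10^7/(π×68.87×0.9375) = 2.887×10^6 mm³.
d_o = 142.4 mm.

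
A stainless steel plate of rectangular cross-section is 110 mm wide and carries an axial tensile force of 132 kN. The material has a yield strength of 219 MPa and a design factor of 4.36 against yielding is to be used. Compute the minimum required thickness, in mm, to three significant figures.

σ_allow = 219/4.36 = 50.23 MPa.
Required area A = F/σ_allow = 132000/50.23 = 2628 mm².
t = A/w = 2628/110 = 23.89 mm.

t = 23.9 mm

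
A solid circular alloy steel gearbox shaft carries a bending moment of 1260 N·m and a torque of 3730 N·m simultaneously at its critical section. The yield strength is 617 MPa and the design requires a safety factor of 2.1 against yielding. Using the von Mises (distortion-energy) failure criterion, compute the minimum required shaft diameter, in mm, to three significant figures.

d = 49.4 mm

σ_allow = σ_y/n = 617/2.1 = 293.8 MPa.
For a solid shaft σ_b = 32M/(πd³) and τ = 16T/(πd³), so the von Mises stress is σ' = (16/πd³)·√(4M²+3T²).
√(4M²+3T²) = √(4×(1.260×10^6)² + 3×(3.730×10^6)²) = 6.935×10^6 N·mm.
d³ = 16×6.935×10^6/(π×293.8) = 120200 mm³.
d = 49.35 mm.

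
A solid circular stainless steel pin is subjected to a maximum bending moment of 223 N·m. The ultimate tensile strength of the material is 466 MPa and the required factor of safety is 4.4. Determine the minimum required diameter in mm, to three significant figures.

σ_allow = 466/4.4 = 105.9 MPa.
For a solid circular section σ = 32M/(πd³), so d³ = 32M/(π σ_allow) = 32×223000/(π×105.9) = 21450 mm³.
d = 27.78 mm.

d = 27.8 mm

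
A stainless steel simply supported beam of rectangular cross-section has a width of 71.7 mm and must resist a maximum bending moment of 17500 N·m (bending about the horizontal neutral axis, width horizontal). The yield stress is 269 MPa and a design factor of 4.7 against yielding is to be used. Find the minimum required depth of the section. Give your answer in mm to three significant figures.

h = 160 mm

σ_allow = 269/4.7 = 57.23 MPa.
For a rectangular section σ = 6M/(bh²), so h² = 6M/(b σ_allow) = 6×1.7500×10^7/(71.7×57.23) = 25590 mm².
h = 160.0 mm.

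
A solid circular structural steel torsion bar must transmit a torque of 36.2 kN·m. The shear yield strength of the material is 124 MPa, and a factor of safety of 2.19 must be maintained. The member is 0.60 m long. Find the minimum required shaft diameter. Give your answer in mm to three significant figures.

d = 148 mm

Allowable shear stress τ_allow = 124/2.19 = 56.62 MPa.
For a solid shaft τ = 16T/(πd³), so d³ = 16T/(π τ_allow) = 16×3.6200×10^7/(π×56.62) = 3.256×10^6 mm³.
d = (3.256×10^6)^(1/3) = 148.2 mm.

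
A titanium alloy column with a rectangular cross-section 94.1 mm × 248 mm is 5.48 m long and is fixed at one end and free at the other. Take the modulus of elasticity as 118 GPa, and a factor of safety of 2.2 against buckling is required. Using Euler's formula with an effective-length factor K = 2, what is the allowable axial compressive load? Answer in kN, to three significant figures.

P_allow = 75.9 kN

Buckling occurs about the weak axis: I_min = h·b³/12 = 248×94.1³/12 = 1.722×10^7 mm⁴ (b = 94.1 mm is the smaller dimension).
Effective length L_e = KL = 2×5.48 m = 10960 mm.
Euler critical load P_cr = π²EI/L_e² = π²×118000×1.722×10^7/10960² = 167000 N.
P_allow = P_cr/n = 167000/2.2 = 75890 N.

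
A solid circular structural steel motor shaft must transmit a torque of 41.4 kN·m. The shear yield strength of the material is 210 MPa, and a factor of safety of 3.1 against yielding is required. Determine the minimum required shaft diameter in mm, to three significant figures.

Allowable shear stress τ_allow = 210/3.1 = 67.74 MPa.
For a solid shaft τ = 16T/(πd³), so d³ = 16T/(π τ_allow) = 16×4.1400×10^7/(π×67.74) = 3.113×10^6 mm³.
d = (3.113×10^6)^(1/3) = 146.0 mm.

d = 146 mm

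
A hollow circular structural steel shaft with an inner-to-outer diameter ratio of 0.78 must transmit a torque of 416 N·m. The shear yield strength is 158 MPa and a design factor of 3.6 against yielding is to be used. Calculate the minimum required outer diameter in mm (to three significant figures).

d_o = 42.5 mm

τ_allow = 158/3.6 = 43.89 MPa.
For a hollow shaft τ = 16T/[πd_o³(1−k⁴)] with k = 0.78, so 1−k⁴ = 0.6298.
d_o³ = 16T/[π τ_allow (1−k⁴)] = 16×416000/(π×43.89×0.6298) = 76640 mm³.
d_o = 42.48 mm.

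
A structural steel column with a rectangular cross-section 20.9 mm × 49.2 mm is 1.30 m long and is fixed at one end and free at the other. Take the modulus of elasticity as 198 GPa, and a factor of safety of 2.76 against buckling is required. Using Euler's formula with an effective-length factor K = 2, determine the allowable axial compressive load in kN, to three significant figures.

P_allow = 3.92 kN

Buckling occurs about the weak axis: I_min = h·b³/12 = 49.2×20.9³/12 = 37430 mm⁴ (b = 20.9 mm is the smaller dimension).
Effective length L_e = KL = 2×1.30 m = 2600 mm.
Euler critical load P_cr = π²EI/L_e² = π²×198000×37430/2600² = 10820 N.
P_allow = P_cr/n = 10820/2.76 = 3920 N.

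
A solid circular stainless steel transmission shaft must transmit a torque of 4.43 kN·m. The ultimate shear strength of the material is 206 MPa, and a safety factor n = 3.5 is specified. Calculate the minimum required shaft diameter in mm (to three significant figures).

d = 72.6 mm

Allowable shear stress τ_allow = 206/3.5 = 58.86 MPa.
For a solid shaft τ = 16T/(πd³), so d³ = 16T/(π τ_allow) = 16×4430000/(π×58.86) = 383300 mm³.
d = (383300)^(1/3) = 72.64 mm.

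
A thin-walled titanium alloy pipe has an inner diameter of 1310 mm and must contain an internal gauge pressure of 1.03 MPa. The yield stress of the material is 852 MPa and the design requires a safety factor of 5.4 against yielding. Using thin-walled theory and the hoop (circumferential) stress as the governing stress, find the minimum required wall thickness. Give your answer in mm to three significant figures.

σ_allow = 852/5.4 = 157.8 MPa.
Hoop stress σ_h = pD/(2t), so t = pD/(2σ_allow) = 1.03×1310/(2×157.8) = 4.276 mm.

t = 4.28 mm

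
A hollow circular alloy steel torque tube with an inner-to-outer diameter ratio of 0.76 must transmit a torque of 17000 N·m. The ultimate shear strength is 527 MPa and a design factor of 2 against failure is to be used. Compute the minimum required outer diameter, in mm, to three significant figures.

τ_allow = 527/2 = 263.5 MPa.
For a hollow shaft τ = 16T/[πd_o³(1−k⁴)] with k = 0.76, so 1−k⁴ = 0.6664.
d_o³ = 16T/[π τ_allow (1−k⁴)] = 16×1.7000×10^7/(π×263.5×0.6664) = 493100 mm³.
d_o = 79.00 mm.

d_o = 79.0 mm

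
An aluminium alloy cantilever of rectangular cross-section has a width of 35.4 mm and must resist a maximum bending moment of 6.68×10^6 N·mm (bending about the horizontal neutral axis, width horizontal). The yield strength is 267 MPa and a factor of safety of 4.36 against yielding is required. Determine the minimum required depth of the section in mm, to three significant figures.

h = 136 mm

σ_allow = 267/4.36 = 61.24 MPa.
For a rectangular section σ = 6M/(bh²), so h² = 6M/(b σ_allow) = 6×6680000/(35.4×61.24) = 18490 mm².
h = 136.0 mm.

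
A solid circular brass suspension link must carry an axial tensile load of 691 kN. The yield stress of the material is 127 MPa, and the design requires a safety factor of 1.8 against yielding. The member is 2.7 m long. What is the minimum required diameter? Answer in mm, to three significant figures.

Allowable stress σ_allow = 127/1.8 = 70.56 MPa.
Required area A = F/σ_allow = 691000/70.56 = 9794 mm².
A = πd²/4 → d = √(4A/π) = 111.7 mm.

d = 112 mm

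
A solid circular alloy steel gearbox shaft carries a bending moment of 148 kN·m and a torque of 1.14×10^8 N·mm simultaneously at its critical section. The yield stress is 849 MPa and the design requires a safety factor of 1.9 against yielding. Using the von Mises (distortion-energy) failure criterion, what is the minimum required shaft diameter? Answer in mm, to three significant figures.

σ_allow = σ_y/n = 849/1.9 = 446.8 MPa.
For a solid shaft σ_b = 32M/(πd³) and τ = 16T/(πd³), so the von Mises stress is σ' = (16/πd³)·√(4M²+3T²).
√(4M²+3T²) = √(4×(1.480×10^8)² + 3×(1.140×10^8)²) = 3.558×10^8 N·mm.
d³ = 16×3.558×10^8/(π×446.8) = 4.055×10^6 mm³.
d = 159.5 mm.

d = 159 mm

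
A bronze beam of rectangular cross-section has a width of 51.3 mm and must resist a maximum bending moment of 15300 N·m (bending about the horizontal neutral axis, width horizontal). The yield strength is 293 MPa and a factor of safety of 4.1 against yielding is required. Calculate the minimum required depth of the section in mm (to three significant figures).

h = 158 mm

σ_allow = 293/4.1 = 71.46 MPa.
For a rectangular section σ = 6M/(bh²), so h² = 6M/(b σ_allow) = 6×1.5300×10^7/(51.3×71.46) = 25040 mm².
h = 158.2 mm.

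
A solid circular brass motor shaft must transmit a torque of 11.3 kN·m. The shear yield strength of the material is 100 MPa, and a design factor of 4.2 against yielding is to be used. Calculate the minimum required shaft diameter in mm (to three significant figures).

d = 134 mm

Allowable shear stress τ_allow = 100/4.2 = 23.81 MPa.
For a solid shaft τ = 16T/(πd³), so d³ = 16T/(π τ_allow) = 16×1.1300×10^7/(π×23.81) = 2.417×10^6 mm³.
d = (2.417×10^6)^(1/3) = 134.2 mm.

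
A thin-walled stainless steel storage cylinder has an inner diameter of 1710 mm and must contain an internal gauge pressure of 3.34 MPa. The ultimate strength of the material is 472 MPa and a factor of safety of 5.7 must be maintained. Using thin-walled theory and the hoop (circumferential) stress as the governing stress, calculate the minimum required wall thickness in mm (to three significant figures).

σ_allow = 472/5.7 = 82.81 MPa.
Hoop stress σ_h = pD/(2t), so t = pD/(2σ_allow) = 3.34×1710/(2×82.81) = 34.49 mm.

t = 34.5 mm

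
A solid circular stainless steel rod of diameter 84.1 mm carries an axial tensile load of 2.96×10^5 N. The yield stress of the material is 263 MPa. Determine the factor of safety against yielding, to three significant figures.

A = πd²/4 = 5555 mm².
σ = F/A = 296000/5555 = 53.29 MPa.
n = 263/53.29 = 4.936.

n = 4.94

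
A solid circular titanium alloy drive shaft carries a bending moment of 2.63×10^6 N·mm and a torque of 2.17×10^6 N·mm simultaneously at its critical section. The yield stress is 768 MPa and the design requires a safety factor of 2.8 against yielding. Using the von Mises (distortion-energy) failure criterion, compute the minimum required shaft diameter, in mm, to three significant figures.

σ_allow = σ_y/n = 768/2.8 = 274.3 MPa.
For a solid shaft σ_b = 32M/(πd³) and τ = 16T/(πd³), so the von Mises stress is σ' = (16/πd³)·√(4M²+3T²).
√(4M²+3T²) = √(4×(2.630×10^6)² + 3×(2.170×10^6)²) = 6.465×10^6 N·mm.
d³ = 16×6.465×10^6/(π×274.3) = 120000 mm³.
d = 49.33 mm.

d = 49.3 mm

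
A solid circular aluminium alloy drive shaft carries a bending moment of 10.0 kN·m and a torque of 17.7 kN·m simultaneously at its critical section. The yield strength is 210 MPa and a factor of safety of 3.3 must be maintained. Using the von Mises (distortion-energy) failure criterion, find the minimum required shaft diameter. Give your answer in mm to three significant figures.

d = 143 mm

σ_allow = σ_y/n = 210/3.3 = 63.64 MPa.
For a solid shaft σ_b = 32M/(πd³) and τ = 16T/(πd³), so the von Mises stress is σ' = (16/πd³)·√(4M²+3T²).
√(4M²+3T²) = √(4×(1.000×10^7)² + 3×(1.770×10^7)²) = 3.660×10^7 N·mm.
d³ = 16×3.660×10^7/(π×63.64) = 2.930×10^6 mm³.
d = 143.1 mm.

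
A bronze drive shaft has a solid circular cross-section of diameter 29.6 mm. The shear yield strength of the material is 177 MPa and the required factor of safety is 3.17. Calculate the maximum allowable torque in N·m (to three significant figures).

τ_allow = 177/3.17 = 55.84 MPa.
For a solid shaft T_allow = τ_allow·πd³/16; πd³/16 = π×29.6³/16 = 5092 mm³.
T_allow = 55.84×5092 = 284300 N·mm = 284.3 N·m.

T_allow = 284 N·m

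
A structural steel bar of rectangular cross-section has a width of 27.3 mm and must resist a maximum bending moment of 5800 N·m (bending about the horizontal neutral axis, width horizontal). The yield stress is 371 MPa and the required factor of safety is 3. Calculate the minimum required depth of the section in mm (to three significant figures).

σ_allow = 371/3 = 123.7 MPa.
For a rectangular section σ = 6M/(bh²), so h² = 6M/(b σ_allow) = 6×5800000/(27.3×123.7) = 10310 mm².
h = 101.5 mm.

h = 102 mm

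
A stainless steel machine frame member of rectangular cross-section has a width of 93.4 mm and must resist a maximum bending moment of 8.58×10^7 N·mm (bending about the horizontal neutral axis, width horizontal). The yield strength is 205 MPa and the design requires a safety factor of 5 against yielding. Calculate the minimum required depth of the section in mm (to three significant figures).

σ_allow = 205/5 = 41.00 MPa.
For a rectangular section σ = 6M/(bh²), so h² = 6M/(b σ_allow) = 6×8.5800×10^7/(93.4×41.00) = 134400 mm².
h = 366.7 mm.

h = 367 mm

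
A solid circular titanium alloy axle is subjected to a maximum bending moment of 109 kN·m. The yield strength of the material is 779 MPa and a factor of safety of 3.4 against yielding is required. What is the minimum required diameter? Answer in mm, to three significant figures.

d = 169 mm

σ_allow = 779/3.4 = 229.1 MPa.
For a solid circular section σ = 32M/(πd³), so d³ = 32M/(π σ_allow) = 32×1.0900×10^8/(π×229.1) = 4.846×10^6 mm³.
d = 169.2 mm.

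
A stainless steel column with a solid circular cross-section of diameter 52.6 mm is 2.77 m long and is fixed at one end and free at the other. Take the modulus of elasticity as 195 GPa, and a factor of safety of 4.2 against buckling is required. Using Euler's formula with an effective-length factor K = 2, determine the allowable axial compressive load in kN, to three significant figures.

I = πd⁴/64 = π×52.6⁴/64 = 375800 mm⁴.
Effective length L_e = KL = 2×2.77 m = 5540 mm.
Euler critical load P_cr = π²EI/L_e² = π²×195000×375800/5540² = 23560 N.
P_allow = P_cr/n = 23560/4.2 = 5610 N.

P_allow = 5.61 kN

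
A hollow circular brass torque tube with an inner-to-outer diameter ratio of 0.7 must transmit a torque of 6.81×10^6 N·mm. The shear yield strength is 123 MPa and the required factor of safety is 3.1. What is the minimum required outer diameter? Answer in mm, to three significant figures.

τ_allow = 123/3.1 = 39.68 MPa.
For a hollow shaft τ = 16T/[πd_o³(1−k⁴)] with k = 0.7, so 1−k⁴ = 0.7599.
d_o³ = 16T/[π τ_allow (1−k⁴)] = 16×6810000/(π×39.68×0.7599) = 1.150×10^6 mm³.
d_o = 104.8 mm.

d_o = 105 mm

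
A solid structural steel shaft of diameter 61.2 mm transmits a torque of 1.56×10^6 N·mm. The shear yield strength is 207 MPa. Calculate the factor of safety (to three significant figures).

τ = 16T/(πd³) = 16×1560000/(π×61.2³) = 34.66 MPa.
n = τ_limit/τ = 207/34.66 = 5.972.

n = 5.97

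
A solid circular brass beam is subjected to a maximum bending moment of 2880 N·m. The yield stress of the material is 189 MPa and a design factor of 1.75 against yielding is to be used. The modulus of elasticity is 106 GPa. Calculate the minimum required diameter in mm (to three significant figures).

d = 64.8 mm

σ_allow = 189/1.75 = 108.0 MPa.
For a solid circular section σ = 32M/(πd³), so d³ = 32M/(π σ_allow) = 32×2880000/(π×108.0) = 271600 mm³.
d = 64.76 mm.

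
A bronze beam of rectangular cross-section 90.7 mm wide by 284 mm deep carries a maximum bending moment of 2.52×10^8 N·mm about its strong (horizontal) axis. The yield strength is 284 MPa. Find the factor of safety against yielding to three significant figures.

n = 1.37

Section modulus S = bh²/6 = 90.7×284²/6 = 1.219×10^6 mm³.
σ = M/S = 2.5200×10^8/1.219×10^6 = 206.7 MPa.
n = 284/206.7 = 1.374.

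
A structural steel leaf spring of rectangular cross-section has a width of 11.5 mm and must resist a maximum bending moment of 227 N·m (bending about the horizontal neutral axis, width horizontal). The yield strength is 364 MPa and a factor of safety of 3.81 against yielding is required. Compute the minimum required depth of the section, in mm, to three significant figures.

σ_allow = 364/3.81 = 95.54 MPa.
For a rectangular section σ = 6M/(bh²), so h² = 6M/(b σ_allow) = 6×227000/(11.5×95.54) = 1240 mm².
h = 35.21 mm.

h = 35.2 mm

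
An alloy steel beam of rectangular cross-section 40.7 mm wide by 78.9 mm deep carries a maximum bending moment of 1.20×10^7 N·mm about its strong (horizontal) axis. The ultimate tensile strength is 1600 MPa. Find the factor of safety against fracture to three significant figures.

Section modulus S = bh²/6 = 40.7×78.9²/6 = 42230 mm³.
σ = M/S = 1.2000×10^7/42230 = 284.2 MPa.
n = 1600/284.2 = 5.630.

n = 5.63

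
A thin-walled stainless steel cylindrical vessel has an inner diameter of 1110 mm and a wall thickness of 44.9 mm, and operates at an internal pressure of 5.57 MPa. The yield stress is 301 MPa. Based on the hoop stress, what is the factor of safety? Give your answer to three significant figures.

σ_h = pD/(2t) = 5.57×1110/(2×44.9) = 68.85 MPa.
n = 301/68.85 = 4.372.

n = 4.37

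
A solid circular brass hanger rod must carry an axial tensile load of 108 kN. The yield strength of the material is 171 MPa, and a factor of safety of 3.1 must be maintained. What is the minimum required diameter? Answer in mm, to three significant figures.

Allowable stress σ_allow = 171/3.1 = 55.16 MPa.
Required area A = F/σ_allow = 108000/55.16 = 1958 mm².
A = πd²/4 → d = √(4A/π) = 49.93 mm.

d = 49.9 mm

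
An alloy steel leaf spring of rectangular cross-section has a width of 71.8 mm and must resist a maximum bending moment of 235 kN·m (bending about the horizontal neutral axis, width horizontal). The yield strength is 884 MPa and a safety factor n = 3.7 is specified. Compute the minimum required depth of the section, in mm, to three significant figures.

h = 287 mm

σ_allow = 884/3.7 = 238.9 MPa.
For a rectangular section σ = 6M/(bh²), so h² = 6M/(b σ_allow) = 6×2.3500×10^8/(71.8×238.9) = 82190 mm².
h = 286.7 mm.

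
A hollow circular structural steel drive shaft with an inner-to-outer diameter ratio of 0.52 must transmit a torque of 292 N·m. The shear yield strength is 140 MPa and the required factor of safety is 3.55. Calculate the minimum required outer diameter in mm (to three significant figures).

d_o = 34.4 mm

τ_allow = 140/3.55 = 39.44 MPa.
For a hollow shaft τ = 16T/[πd_o³(1−k⁴)] with k = 0.52, so 1−k⁴ = 0.9269.
d_o³ = 16T/[π τ_allow (1−k⁴)] = 16×292000/(π×39.44×0.9269) = 40680 mm³.
d_o = 34.39 mm.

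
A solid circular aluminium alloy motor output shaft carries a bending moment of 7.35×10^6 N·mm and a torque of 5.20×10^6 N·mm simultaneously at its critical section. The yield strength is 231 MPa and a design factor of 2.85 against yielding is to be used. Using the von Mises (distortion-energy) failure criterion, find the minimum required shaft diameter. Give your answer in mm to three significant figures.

d = 103 mm

σ_allow = σ_y/n = 231/2.85 = 81.05 MPa.
For a solid shaft σ_b = 32M/(πd³) and τ = 16T/(πd³), so the von Mises stress is σ' = (16/πd³)·√(4M²+3T²).
√(4M²+3T²) = √(4×(7.350×10^6)² + 3×(5.200×10^6)²) = 1.724×10^7 N·mm.
d³ = 16×1.724×10^7/(π×81.05) = 1.083×10^6 mm³.
d = 102.7 mm.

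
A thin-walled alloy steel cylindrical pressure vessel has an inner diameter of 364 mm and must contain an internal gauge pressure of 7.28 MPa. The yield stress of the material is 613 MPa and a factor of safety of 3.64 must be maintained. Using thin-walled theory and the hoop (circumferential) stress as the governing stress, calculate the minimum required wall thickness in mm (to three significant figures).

σ_allow = 613/3.64 = 168.4 MPa.
Hoop stress σ_h = pD/(2t), so t = pD/(2σ_allow) = 7.28×364/(2×168.4) = 7.868 mm.

t = 7.87 mm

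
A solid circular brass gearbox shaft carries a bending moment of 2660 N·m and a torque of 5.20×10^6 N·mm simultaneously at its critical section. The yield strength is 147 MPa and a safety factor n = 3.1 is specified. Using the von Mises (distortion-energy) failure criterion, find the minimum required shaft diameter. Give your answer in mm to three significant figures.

d = 104 mm

σ_allow = σ_y/n = 147/3.1 = 47.42 MPa.
For a solid shaft σ_b = 32M/(πd³) and τ = 16T/(πd³), so the von Mises stress is σ' = (16/πd³)·√(4M²+3T²).
√(4M²+3T²) = √(4×(2.660×10^6)² + 3×(5.200×10^6)²) = 1.046×10^7 N·mm.
d³ = 16×1.046×10^7/(π×47.42) = 1.123×10^6 mm³.
d = 104.0 mm.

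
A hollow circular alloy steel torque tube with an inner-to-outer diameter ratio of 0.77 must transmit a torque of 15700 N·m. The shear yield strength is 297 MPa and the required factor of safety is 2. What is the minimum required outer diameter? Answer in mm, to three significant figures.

τ_allow = 297/2 = 148.5 MPa.
For a hollow shaft τ = 16T/[πd_o³(1−k⁴)] with k = 0.77, so 1−k⁴ = 0.6485.
d_o³ = 16T/[π τ_allow (1−k⁴)] = 16×1.5700×10^7/(π×148.5×0.6485) = 830300 mm³.
d_o = 93.99 mm.

d_o = 94.0 mm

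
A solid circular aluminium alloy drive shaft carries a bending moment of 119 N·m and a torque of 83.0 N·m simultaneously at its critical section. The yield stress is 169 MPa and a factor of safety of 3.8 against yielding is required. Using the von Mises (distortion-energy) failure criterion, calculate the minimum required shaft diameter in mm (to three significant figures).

d = 31.7 mm

σ_allow = σ_y/n = 169/3.8 = 44.47 MPa.
For a solid shaft σ_b = 32M/(πd³) and τ = 16T/(πd³), so the von Mises stress is σ' = (16/πd³)·√(4M²+3T²).
√(4M²+3T²) = √(4×(119000)² + 3×(83000)²) = 278000 N·mm.
d³ = 16×278000/(π×44.47) = 31840 mm³.
d = 31.70 mm.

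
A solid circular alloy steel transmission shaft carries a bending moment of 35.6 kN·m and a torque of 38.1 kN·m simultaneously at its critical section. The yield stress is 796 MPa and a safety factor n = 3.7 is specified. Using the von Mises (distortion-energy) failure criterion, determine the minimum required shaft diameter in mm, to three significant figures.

d = 132 mm

σ_allow = σ_y/n = 796/3.7 = 215.1 MPa.
For a solid shaft σ_b = 32M/(πd³) and τ = 16T/(πd³), so the von Mises stress is σ' = (16/πd³)·√(4M²+3T²).
√(4M²+3T²) = √(4×(3.560×10^7)² + 3×(3.810×10^7)²) = 9.708×10^7 N·mm.
d³ = 16×9.708×10^7/(π×215.1) = 2.298×10^6 mm³.
d = 132.0 mm.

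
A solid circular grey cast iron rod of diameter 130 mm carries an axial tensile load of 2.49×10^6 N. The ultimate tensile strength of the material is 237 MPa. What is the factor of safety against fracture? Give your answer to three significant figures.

A = πd²/4 = 13270 mm².
σ = F/A = 2490000/13270 = 187.6 MPa.
n = 237/187.6 = 1.263.

n = 1.26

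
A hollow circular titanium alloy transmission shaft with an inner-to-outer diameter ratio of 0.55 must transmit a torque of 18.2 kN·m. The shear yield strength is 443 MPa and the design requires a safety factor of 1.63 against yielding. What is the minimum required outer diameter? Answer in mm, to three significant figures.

d_o = 72.1 mm

τ_allow = 443/1.63 = 271.8 MPa.
For a hollow shaft τ = 16T/[πd_o³(1−k⁴)] with k = 0.55, so 1−k⁴ = 0.9085.
d_o³ = 16T/[π τ_allow (1−k⁴)] = 16×1.8200×10^7/(π×271.8×0.9085) = 375400 mm³.
d_o = 72.14 mm.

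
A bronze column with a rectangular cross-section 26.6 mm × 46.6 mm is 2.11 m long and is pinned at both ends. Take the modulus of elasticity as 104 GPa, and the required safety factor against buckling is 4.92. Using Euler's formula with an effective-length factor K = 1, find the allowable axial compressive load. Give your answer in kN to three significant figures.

P_allow = 3.42 kN

Buckling occurs about the weak axis: I_min = h·b³/12 = 46.6×26.6³/12 = 73090 mm⁴ (b = 26.6 mm is the smaller dimension).
Effective length L_e = KL = 1×2.11 m = 2110 mm.
Euler critical load P_cr = π²EI/L_e² = π²×104000×73090/2110² = 16850 N.
P_allow = P_cr/n = 16850/4.92 = 3425 N.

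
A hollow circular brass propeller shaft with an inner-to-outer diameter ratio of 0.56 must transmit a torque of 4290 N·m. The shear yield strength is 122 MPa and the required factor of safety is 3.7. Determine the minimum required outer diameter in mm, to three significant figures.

τ_allow = 122/3.7 = 32.97 MPa.
For a hollow shaft τ = 16T/[πd_o³(1−k⁴)] with k = 0.56, so 1−k⁴ = 0.9017.
d_o³ = 16T/[π τ_allow (1−k⁴)] = 16×4290000/(π×32.97×0.9017) = 734900 mm³.
d_o = 90.24 mm.

d_o = 90.2 mm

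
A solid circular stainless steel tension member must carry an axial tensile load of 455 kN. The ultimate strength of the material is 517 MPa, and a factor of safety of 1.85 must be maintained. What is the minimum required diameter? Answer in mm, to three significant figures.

Allowable stress σ_allow = 517/1.85 = 279.5 MPa.
Required area A = F/σ_allow = 455000/279.5 = 1628 mm².
A = πd²/4 → d = √(4A/π) = 45.53 mm.

d = 45.5 mm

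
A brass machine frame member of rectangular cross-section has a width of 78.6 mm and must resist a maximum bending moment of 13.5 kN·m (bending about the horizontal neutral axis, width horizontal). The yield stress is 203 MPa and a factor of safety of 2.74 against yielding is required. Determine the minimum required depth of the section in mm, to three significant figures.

h = 118 mm

σ_allow = 203/2.74 = 74.09 MPa.
For a rectangular section σ = 6M/(bh²), so h² = 6M/(b σ_allow) = 6×1.3500×10^7/(78.6×74.09) = 13910 mm².
h = 117.9 mm.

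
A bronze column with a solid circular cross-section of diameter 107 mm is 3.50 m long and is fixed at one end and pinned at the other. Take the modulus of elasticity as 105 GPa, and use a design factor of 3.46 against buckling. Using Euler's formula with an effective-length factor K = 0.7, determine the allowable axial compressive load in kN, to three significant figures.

I = πd⁴/64 = π×107⁴/64 = 6.434×10^6 mm⁴.
Effective length L_e = KL = 0.7×3.50 m = 2450 mm.
Euler critical load P_cr = π²EI/L_e² = π²×105000×6.434×10^6/2450² = 1.111×10^6 N.
P_allow = P_cr/n = 1.111×10^6/3.46 = 321100 N.

P_allow = 321 kN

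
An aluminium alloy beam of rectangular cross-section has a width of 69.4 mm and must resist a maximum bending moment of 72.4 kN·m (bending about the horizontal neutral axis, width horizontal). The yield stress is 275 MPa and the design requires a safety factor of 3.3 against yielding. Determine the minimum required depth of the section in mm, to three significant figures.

h = 274 mm

σ_allow = 275/3.3 = 83.33 MPa.
For a rectangular section σ = 6M/(bh²), so h² = 6M/(b σ_allow) = 6×7.2400×10^7/(69.4×83.33) = 75110 mm².
h = 274.1 mm.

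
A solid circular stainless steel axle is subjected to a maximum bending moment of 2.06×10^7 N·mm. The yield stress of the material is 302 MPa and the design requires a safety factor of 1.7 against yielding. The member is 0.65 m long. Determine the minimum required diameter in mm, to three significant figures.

d = 106 mm

σ_allow = 302/1.7 = 177.6 MPa.
For a solid circular section σ = 32M/(πd³), so d³ = 32M/(π σ_allow) = 32×2.0600×10^7/(π×177.6) = 1.181×10^6 mm³.
d = 105.7 mm.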